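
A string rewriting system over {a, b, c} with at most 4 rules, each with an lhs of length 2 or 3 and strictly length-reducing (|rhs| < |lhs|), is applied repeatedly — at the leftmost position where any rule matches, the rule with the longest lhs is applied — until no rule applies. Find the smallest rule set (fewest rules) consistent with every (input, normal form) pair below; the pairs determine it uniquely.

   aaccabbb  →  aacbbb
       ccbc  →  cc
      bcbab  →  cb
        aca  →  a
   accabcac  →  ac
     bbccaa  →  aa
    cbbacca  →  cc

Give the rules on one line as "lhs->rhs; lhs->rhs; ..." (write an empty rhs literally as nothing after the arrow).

  | aaccabbb => aacbbb
  | ccbc => cc
  | bcbab => bab => cb
  | aca => a

ba->c; bc->; ca->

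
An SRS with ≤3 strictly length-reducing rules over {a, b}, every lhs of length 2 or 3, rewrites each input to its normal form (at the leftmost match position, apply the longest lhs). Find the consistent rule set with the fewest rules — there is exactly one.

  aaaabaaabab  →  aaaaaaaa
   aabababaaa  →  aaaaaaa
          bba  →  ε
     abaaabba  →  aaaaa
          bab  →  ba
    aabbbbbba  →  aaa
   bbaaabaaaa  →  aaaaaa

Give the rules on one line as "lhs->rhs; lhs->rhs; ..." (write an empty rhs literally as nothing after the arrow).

  | aaaabaaabab => aaaaaaabab => aaaaaaaab => aaaaaaaa
  | aabababaaa => aaababaaa => aaaabaaa => aaaaaaa
  | bba => ε
  | abaaabba => aaaabba => aaaaba => aaaaa

ab->a; bba->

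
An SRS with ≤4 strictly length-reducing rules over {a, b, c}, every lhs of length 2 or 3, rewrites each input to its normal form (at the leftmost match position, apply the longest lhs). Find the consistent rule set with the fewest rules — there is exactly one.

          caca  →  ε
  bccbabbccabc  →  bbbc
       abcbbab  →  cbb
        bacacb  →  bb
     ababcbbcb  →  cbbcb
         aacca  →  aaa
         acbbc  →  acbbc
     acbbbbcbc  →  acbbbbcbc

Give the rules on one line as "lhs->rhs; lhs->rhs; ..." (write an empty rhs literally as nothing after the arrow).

  | caca => cc => ε
  | bccbabbccabc => bbabbccabc => bbbccabc => bbbabc => bbbc
  | abcbbab => cbbab => cbb
  | bacacb => bccb => bb

ab->; aca->c; cc->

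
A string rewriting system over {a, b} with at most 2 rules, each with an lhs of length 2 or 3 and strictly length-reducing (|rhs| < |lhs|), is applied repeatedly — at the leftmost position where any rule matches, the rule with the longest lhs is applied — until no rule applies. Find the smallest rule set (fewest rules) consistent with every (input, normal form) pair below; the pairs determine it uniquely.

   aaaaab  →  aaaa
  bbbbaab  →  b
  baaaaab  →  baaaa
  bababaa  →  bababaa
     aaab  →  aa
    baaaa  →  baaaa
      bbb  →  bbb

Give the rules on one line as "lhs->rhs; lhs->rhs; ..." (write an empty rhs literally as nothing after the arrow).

  | aaaaab => aaaa
  | bbbbaab => bbab => b
  | baaaaab => baaaa
  | bababaa

aab->a; bba->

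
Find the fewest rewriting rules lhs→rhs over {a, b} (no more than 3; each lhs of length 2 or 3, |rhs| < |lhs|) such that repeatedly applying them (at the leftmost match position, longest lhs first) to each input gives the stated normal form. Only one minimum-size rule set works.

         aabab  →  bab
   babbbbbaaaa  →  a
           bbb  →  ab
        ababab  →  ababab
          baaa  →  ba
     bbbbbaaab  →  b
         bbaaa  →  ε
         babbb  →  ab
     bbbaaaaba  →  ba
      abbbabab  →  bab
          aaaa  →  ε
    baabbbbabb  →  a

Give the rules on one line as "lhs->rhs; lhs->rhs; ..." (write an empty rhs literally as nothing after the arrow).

  | aabab => bab
  | babbbbbaaaa => bbbbbaaaa => abbbaaaa => bbaaaa => aaaaa => aaa => a
  | bbb => ab
  | ababab

aa->; abb->b; bb->a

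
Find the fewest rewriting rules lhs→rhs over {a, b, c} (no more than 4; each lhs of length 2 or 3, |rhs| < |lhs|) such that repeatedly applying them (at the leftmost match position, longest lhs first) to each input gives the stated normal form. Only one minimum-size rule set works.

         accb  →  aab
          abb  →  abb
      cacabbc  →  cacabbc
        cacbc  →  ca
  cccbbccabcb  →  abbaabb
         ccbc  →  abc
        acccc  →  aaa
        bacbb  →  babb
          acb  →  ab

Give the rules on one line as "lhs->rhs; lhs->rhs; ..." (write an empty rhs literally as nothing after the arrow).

cb->b; cbc->; cc->a

  | accb => aab
  | abb
  | cacabbc
  | cacbc => ca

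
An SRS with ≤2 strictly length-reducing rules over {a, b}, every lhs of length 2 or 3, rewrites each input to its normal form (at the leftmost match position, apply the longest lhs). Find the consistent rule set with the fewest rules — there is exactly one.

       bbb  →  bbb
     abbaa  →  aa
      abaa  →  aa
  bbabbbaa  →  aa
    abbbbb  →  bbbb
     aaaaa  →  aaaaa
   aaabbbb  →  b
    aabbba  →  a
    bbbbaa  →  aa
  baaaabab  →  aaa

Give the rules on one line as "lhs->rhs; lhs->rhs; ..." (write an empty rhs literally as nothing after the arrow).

ab->; ba->a

  | bbb
  | abbaa => baa => aa
  | abaa => aa
  | bbabbbaa => babbbaa => abbbaa => bbaa => baa => aa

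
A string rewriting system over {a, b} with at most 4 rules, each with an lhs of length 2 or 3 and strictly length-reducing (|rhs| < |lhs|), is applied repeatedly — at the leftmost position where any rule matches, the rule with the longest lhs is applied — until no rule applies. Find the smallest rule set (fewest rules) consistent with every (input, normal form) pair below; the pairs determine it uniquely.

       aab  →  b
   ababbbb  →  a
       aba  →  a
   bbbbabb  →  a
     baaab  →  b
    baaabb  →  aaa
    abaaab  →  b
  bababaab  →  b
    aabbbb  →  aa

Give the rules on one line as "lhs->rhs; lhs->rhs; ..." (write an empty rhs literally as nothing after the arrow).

  | aab => ab => b
  | ababbbb => babbbb => abbbb => abb => a
  | aba => ba => a
  | bbbbabb => bbbabb => bbabb => babb => abb => a

ab->b; abb->a; ba->a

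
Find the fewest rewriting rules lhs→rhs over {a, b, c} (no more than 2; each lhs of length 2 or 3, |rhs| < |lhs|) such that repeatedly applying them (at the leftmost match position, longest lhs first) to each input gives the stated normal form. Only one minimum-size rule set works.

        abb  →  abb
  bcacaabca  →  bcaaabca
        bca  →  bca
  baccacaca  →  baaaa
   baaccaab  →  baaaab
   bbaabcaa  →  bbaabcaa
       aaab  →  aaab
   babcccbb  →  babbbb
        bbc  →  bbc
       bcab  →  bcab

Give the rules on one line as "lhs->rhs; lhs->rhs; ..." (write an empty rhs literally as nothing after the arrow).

  | abb
  | bcacaabca => bcaaabca
  | bca
  | baccacaca => bacacaca => baacaca => baaaca => baaaa

ac->a; ccc->b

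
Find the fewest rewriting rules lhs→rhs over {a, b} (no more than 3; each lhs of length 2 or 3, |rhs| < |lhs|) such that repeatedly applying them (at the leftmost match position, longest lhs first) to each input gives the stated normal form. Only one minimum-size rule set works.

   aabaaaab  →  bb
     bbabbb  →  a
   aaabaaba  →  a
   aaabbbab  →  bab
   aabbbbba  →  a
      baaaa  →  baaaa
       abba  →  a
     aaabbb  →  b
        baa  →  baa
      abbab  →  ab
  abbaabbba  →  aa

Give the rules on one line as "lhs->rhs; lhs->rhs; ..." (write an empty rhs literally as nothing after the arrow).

  | aabaaaab => baaaab => baab => bb
  | bbabbb => bbb => a
  | aaabaaba => abaaba => abba => a
  | aaabbbab => abbbab => bab

aab->b; abb->; bbb->a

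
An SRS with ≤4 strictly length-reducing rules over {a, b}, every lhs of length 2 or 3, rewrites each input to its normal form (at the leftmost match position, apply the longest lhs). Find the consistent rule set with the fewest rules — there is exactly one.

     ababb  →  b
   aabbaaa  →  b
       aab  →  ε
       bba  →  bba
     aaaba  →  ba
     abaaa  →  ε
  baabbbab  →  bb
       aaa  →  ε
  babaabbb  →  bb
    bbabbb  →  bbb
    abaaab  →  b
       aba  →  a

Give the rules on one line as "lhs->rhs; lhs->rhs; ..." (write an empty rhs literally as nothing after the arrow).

  | ababb => abb => b
  | aabbaaa => baaa => b
  | aab => ε
  | bba

aaa->; aab->; ab->; bab->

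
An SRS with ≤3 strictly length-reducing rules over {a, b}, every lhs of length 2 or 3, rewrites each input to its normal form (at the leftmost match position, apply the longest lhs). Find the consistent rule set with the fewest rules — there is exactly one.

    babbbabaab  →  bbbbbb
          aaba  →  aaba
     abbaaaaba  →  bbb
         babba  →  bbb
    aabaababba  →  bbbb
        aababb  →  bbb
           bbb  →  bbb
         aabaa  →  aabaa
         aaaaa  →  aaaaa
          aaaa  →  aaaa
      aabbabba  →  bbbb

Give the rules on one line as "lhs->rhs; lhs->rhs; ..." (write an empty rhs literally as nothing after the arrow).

abb->bb; bba->bb

  | babbbabaab => bbbbabaab => bbbbbaab => bbbbbab => bbbbbb
  | aaba
  | abbaaaaba => bbaaaaba => bbaaaba => bbaaba => bbaba => bbba => bbb
  | babba => bbba => bbb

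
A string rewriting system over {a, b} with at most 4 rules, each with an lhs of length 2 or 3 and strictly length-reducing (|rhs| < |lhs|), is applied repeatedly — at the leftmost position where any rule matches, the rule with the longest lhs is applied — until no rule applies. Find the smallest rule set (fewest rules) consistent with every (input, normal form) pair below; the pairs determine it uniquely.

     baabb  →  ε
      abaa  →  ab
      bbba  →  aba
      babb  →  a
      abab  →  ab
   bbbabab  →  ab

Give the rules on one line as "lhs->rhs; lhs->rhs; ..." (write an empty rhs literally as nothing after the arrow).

  | baabb => bbbb => abb => aa => ε
  | abaa => ab
  | bbba => aba
  | babb => bb => a

aa->; aab->bb; bab->b; bb->a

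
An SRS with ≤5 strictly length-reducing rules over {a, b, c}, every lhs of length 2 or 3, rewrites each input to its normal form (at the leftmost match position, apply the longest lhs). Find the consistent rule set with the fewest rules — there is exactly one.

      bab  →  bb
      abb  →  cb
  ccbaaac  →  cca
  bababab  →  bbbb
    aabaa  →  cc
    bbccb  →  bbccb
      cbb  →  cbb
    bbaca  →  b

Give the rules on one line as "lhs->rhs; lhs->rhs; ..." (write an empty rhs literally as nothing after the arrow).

  | bab => bb
  | abb => cb
  | ccbaaac => ccbaac => ccbac => cca
  | bababab => bbabab => bbbab => bbbb

ab->c; ba->b; bac->a; caa->bc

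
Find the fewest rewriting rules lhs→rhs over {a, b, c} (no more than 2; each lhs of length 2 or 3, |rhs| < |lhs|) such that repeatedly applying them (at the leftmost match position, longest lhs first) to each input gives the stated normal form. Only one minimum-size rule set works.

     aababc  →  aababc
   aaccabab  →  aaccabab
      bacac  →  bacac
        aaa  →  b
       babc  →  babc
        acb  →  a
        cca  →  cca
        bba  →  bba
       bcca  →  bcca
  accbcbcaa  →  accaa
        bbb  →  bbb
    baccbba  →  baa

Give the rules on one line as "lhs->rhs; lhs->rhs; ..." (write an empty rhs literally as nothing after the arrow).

aaa->b; cb->

  | aababc
  | aaccabab
  | bacac
  | aaa => b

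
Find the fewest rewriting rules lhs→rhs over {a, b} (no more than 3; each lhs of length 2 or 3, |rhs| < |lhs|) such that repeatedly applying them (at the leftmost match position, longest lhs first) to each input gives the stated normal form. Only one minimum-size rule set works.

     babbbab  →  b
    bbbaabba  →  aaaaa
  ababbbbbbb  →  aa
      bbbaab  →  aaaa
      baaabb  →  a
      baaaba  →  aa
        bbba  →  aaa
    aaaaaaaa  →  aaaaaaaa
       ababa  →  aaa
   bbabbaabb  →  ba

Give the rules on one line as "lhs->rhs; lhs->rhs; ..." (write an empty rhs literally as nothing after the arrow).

  | babbbab => babbab => babab => baab => b
  | bbbaabba => aaaabba => aaaaba => aaaaa
  | ababbbbbbb => aabbbbbbb => aabbbbbb => aabbbbb => aabbbb => aabbb => aabb => aab => aa
  | bbbaab => aaaab => aaaa

ab->a; baa->; bbb->aa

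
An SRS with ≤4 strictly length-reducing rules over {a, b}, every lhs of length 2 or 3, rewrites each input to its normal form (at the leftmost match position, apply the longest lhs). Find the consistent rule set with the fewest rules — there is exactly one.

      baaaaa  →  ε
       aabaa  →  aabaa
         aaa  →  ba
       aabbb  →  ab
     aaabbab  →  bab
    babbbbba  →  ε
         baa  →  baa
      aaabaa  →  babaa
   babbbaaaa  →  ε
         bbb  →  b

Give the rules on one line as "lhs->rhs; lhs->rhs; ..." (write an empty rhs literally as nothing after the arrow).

  | baaaaa => bbaaa => bbaa => bba => bb => ε
  | aabaa
  | aaa => ba
  | aabbb => ab

aaa->ba; abb->; bb->; bba->bb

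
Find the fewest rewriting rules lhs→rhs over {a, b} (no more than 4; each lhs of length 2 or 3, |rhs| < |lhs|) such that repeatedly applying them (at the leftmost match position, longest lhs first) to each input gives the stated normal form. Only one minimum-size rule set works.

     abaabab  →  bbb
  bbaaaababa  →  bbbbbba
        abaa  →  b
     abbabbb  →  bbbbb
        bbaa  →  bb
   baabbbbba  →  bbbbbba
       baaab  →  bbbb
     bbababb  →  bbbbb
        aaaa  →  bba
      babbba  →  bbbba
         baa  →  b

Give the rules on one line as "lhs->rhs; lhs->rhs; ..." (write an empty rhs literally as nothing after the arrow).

aa->; aaa->bb; ab->b

  | abaabab => baabab => bbab => bbb
  | bbaaaababa => bbbbababa => bbbbbaba => bbbbbba
  | abaa => baa => b
  | abbabbb => bbabbb => bbbbb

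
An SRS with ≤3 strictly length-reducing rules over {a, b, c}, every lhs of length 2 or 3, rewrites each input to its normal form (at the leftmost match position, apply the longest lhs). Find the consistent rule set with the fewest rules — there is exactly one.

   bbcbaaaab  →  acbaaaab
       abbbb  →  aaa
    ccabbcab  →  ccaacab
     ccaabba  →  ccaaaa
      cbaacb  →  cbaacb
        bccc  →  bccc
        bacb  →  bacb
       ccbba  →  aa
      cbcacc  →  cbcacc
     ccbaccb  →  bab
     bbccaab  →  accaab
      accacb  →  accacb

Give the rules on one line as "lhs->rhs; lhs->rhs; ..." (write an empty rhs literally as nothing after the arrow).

  | bbcbaaaab => acbaaaab
  | abbbb => aabb => aaa
  | ccabbcab => ccaacab
  | ccaabba => ccaaaa

bb->a; ccb->b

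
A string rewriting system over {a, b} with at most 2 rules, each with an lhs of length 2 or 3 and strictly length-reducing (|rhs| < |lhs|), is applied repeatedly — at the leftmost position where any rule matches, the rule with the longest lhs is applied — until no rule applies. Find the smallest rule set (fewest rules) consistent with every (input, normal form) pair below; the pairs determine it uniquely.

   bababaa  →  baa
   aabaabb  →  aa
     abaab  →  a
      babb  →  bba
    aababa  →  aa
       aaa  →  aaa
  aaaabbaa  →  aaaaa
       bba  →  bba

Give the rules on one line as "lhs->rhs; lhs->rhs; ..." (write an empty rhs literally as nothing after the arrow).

ab->; abb->ba

  | bababaa => babaa => baa
  | aabaabb => aaabb => aaba => aa
  | abaab => aab => a
  | babb => bba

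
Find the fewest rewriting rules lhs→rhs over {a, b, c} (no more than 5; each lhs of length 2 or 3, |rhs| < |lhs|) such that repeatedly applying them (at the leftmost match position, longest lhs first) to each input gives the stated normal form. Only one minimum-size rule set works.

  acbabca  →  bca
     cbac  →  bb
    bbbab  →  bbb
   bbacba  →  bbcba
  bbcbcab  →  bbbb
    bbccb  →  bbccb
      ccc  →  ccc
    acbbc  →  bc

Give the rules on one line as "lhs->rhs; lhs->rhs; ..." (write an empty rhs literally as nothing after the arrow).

ab->; acb->ba; bac->bc; cbc->bb

  | acbabca => baabca => baca => bca
  | cbac => cbc => bb
  | bbbab => bbb
  | bbacba => bbcba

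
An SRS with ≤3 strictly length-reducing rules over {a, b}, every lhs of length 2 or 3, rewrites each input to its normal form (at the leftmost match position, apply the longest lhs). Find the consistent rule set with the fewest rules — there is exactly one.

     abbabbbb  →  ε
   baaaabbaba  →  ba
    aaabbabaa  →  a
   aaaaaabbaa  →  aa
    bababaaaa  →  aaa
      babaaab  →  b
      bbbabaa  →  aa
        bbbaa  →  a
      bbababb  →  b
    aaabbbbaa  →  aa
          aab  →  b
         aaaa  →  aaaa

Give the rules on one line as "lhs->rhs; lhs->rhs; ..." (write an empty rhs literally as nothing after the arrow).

  | abbabbbb => bbabbbb => abbbb => bbbb => bb => ε
  | baaaabbaba => aaabbaba => aabbaba => abbaba => bbaba => aba => ba
  | aaabbabaa => aabbabaa => abbabaa => bbabaa => abaa => baa => a
  | aaaaaabbaa => aaaaabbaa => aaaabbaa => aaabbaa => aabbaa => abbaa => bbaa => aa

ab->b; baa->a; bb->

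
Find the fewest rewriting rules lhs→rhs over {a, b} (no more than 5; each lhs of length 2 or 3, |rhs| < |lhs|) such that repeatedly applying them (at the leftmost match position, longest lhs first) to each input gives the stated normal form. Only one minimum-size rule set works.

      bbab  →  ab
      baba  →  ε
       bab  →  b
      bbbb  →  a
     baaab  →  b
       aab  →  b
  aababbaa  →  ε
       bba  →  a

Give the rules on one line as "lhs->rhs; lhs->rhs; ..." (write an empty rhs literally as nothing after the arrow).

  | bbab => ab
  | baba => ba => ε
  | bab => b
  | bbbb => abb => a

aa->; ba->; bb->; bbb->ab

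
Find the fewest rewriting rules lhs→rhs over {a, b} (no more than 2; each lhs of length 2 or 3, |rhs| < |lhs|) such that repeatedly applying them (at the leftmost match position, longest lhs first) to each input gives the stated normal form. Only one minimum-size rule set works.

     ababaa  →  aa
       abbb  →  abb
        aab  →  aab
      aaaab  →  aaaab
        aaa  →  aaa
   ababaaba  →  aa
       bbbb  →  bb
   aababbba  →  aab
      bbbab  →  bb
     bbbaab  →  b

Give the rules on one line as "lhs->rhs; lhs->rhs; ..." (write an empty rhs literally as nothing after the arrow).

ba->; bbb->bb

  | ababaa => abaa => aa
  | abbb => abb
  | aab
  | aaaab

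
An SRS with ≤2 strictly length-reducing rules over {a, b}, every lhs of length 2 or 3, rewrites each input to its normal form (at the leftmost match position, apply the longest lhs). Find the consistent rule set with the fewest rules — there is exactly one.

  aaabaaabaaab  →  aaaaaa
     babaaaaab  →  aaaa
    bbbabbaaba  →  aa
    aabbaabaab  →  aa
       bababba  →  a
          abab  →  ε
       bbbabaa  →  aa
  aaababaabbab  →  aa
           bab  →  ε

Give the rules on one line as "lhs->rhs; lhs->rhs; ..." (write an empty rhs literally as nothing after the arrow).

  | aaabaaabaaab => aaaaabaaab => aaaaaaab => aaaaaa
  | babaaaaab => abaaaaab => aaaaab => aaaa
  | bbbabbaaba => bbabbaaba => babbaaba => abbaaba => baaba => aaba => aa
  | aabbaabaab => abaabaab => aabaab => aaab => aa

ab->; ba->a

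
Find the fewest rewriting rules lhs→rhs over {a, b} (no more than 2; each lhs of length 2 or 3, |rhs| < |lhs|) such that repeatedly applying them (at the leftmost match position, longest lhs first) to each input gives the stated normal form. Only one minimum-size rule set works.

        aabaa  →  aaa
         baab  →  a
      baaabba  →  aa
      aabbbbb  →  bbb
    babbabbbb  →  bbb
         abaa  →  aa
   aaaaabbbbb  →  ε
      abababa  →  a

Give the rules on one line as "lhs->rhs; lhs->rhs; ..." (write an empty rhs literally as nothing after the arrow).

ab->; ba->a

  | aabaa => aaa
  | baab => aab => a
  | baaabba => aaabba => aaba => aa
  | aabbbbb => abbbb => bbb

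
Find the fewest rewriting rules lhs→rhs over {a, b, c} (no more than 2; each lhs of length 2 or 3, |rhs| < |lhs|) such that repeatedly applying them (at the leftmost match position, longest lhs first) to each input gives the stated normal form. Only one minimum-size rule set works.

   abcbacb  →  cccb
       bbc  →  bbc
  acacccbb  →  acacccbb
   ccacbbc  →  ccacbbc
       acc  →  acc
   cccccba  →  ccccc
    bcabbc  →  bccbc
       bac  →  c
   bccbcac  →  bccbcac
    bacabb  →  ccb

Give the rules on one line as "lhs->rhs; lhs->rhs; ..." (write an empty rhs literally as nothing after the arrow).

ab->c; ba->

  | abcbacb => ccbacb => cccb
  | bbc
  | acacccbb
  | ccacbbc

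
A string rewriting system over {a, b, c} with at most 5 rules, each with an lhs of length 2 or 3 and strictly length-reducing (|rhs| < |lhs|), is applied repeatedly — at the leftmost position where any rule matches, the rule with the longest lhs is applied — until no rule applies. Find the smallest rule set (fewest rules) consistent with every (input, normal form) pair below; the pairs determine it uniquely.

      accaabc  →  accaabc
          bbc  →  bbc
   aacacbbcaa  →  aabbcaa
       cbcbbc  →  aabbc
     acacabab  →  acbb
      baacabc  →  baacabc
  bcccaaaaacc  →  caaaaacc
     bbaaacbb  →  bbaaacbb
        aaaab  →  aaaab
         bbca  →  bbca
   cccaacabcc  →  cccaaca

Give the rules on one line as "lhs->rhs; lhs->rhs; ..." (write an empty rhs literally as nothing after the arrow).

aba->cb; bcc->; cac->; cbc->aa

  | accaabc
  | bbc
  | aacacbbcaa => aabbcaa
  | cbcbbc => aabbc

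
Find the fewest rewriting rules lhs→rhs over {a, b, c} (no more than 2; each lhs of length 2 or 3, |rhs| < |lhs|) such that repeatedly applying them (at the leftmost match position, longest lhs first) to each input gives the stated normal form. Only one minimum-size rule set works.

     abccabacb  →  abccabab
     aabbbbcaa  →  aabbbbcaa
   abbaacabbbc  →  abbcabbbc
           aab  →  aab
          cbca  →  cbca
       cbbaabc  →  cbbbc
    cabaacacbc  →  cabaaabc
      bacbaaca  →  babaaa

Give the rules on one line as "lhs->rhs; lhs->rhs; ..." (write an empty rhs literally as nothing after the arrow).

  | abccabacb => abccabab
  | aabbbbcaa
  | abbaacabbbc => abbacabbbc => abbcabbbc
  | aab

ac->a; bba->bb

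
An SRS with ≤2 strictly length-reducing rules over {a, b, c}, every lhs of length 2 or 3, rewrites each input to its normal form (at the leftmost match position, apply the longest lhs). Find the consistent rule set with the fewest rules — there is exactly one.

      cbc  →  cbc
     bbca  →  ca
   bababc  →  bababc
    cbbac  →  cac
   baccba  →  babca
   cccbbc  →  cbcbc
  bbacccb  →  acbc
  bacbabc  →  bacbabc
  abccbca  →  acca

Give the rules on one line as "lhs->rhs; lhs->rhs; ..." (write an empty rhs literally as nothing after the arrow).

bb->; ccb->bc

  | cbc
  | bbca => ca
  | bababc
  | cbbac => cac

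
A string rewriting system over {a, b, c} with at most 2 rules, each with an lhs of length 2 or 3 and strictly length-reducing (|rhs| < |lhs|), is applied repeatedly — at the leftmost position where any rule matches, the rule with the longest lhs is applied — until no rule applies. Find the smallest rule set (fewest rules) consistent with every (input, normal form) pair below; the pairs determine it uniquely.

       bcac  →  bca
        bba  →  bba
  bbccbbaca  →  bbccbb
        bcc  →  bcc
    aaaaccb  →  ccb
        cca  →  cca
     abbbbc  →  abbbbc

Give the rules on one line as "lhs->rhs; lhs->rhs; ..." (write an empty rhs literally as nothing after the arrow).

  | bcac => bca
  | bba
  | bbccbbaca => bbccbbaa => bbccbb
  | bcc

aa->; ac->a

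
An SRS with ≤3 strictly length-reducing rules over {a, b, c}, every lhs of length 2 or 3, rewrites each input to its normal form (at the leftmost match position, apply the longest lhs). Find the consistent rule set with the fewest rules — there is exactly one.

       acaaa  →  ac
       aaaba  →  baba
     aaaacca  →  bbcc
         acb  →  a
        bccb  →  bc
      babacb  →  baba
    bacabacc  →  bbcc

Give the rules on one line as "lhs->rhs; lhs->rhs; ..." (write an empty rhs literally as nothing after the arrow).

aa->b; ca->c; cb->

  | acaaa => acaa => aca => ac
  | aaaba => baba
  | aaaacca => baacca => bbcca => bbcc
  | acb => a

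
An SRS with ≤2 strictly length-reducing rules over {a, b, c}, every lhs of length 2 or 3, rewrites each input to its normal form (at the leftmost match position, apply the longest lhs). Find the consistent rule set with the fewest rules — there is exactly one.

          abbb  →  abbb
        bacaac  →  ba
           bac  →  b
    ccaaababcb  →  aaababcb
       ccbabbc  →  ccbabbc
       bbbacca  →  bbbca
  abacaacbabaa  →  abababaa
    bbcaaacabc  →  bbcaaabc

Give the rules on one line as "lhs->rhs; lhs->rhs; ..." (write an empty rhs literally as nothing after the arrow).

  | abbb
  | bacaac => baac => ba
  | bac => b
  | ccaaababcb => aaababcb

ac->; cca->a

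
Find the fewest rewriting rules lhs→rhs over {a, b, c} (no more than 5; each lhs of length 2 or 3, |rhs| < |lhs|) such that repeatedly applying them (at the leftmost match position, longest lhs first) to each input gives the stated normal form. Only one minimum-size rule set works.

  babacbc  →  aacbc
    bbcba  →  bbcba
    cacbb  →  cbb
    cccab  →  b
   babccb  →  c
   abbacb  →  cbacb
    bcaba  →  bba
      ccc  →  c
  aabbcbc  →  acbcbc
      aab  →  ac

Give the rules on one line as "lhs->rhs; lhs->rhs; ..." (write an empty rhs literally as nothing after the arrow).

ab->c; bab->a; ca->; cc->

  | babacbc => aacbc
  | bbcba
  | cacbb => cbb
  | cccab => cab => b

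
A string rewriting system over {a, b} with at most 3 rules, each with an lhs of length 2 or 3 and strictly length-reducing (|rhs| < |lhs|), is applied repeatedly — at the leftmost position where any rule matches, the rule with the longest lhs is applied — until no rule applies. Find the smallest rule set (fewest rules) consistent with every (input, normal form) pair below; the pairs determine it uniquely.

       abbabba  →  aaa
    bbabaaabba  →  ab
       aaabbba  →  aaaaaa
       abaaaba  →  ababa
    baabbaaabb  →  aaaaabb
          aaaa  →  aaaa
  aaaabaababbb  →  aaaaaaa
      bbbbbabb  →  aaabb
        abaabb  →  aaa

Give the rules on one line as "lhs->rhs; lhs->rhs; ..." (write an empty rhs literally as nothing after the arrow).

  | abbabba => aabba => aaa
  | bbabaaabba => abaaabba => ababba => abaa => ab
  | aaabbba => aaaaaa
  | abaaaba => ababa

baa->b; bba->a; bbb->aa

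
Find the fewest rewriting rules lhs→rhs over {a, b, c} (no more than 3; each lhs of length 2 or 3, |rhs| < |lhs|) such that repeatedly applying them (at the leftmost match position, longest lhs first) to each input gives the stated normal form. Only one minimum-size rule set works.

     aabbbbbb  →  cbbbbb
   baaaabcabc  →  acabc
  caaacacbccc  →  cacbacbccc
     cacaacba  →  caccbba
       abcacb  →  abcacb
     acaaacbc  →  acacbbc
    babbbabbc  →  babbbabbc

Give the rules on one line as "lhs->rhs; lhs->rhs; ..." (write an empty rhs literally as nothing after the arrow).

aab->c; aac->cb; bcb->a

  | aabbbbbb => cbbbbb
  | baaaabcabc => baaccabc => bcbcabc => acabc
  | caaacacbccc => cacbacbccc
  | cacaacba => caccbba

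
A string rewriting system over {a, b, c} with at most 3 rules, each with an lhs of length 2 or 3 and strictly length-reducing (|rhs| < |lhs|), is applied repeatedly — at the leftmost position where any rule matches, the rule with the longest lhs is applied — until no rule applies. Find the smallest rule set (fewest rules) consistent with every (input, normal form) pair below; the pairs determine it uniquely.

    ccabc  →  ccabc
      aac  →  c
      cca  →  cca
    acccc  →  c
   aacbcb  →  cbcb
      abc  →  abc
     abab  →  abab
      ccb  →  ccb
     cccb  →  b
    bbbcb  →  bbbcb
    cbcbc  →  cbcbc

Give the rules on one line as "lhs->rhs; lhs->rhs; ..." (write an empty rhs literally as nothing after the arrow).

ac->c; ccc->

  | ccabc
  | aac => ac => c
  | cca
  | acccc => cccc => c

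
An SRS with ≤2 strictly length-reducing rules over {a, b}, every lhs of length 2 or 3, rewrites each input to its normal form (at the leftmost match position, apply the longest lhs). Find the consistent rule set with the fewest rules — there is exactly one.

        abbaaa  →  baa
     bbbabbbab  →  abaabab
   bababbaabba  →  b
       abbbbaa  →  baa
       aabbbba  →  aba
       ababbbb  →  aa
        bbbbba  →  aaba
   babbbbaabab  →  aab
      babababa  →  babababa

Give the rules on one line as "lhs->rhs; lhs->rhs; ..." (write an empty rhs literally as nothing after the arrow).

  | abbaaa => aaaaa => baa
  | bbbabbbab => ababbbab => abaabab
  | bababbaabba => babaaaabba => babbabba => baaabba => bbbba => abba => aaa => b
  | abbbbaa => aabbaa => aaaaa => baa

aaa->b; bb->a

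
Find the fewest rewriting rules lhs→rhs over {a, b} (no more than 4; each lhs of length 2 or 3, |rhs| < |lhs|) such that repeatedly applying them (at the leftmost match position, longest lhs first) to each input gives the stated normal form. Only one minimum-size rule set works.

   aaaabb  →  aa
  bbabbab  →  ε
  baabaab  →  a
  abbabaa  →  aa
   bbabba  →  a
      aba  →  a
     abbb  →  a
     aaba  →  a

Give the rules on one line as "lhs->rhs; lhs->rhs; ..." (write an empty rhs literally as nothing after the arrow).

ab->; aba->ba; ba->a; bb->a

  | aaaabb => aaab => aa
  | bbabbab => aabbab => abab => bab => ab => ε
  | baabaab => aabaab => abaab => baab => aab => a
  | abbabaa => babaa => abaa => baa => aa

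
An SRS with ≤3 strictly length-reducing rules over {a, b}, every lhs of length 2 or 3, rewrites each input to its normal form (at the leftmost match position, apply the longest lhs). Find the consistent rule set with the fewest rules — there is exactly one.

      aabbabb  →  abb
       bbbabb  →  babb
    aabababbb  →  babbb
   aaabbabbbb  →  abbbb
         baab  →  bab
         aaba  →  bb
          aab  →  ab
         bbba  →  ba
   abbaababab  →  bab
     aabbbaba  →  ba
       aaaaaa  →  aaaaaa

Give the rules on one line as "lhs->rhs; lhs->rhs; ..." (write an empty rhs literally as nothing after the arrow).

  | aabbabb => abbabb => aabb => abb
  | bbbabb => babb
  | aabababbb => abababbb => bbbabbb => babbb
  | aaabbabbbb => aabbabbbb => abbabbbb => aabbbb => abbbb

aab->ab; aba->bb; bba->a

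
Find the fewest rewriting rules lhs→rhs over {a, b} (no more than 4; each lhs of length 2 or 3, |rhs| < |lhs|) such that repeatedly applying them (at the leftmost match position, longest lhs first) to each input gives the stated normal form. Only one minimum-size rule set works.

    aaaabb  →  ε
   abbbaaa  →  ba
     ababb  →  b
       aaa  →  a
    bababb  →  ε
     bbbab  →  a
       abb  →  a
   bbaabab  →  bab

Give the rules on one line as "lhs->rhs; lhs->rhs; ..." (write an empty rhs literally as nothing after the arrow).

  | aaaabb => aabb => bb => ε
  | abbbaaa => aabaaa => baaa => ba
  | ababb => abbb => aab => b
  | aaa => a

aa->; aba->ab; bb->; bbb->ab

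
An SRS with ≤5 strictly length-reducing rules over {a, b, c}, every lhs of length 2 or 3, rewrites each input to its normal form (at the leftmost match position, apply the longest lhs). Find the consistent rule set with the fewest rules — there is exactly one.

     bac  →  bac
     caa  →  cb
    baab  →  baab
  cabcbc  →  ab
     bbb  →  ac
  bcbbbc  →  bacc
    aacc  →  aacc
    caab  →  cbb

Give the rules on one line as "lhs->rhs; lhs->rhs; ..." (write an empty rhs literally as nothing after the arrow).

  | bac
  | caa => cb
  | baab
  | cabcbc => abcbc => ab

bbb->ac; ca->a; caa->cb; cbc->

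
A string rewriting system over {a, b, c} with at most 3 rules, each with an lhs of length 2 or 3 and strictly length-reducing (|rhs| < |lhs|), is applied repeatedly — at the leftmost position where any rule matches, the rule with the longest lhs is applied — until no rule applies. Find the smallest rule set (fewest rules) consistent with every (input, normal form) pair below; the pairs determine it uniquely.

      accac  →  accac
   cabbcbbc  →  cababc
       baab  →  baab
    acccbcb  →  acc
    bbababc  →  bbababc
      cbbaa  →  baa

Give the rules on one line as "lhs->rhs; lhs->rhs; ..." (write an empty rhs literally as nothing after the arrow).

bcb->a; cb->

  | accac
  | cabbcbbc => cababc
  | baab
  | acccbcb => acccb => acc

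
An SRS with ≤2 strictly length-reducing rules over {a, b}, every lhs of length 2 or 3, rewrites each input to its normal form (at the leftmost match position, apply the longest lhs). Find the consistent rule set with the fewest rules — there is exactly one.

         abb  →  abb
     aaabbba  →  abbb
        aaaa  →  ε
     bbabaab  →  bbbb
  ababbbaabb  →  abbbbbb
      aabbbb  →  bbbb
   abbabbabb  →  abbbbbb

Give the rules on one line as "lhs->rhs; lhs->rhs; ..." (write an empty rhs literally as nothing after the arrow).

aa->; ba->b

  | abb
  | aaabbba => abbba => abbb
  | aaaa => aa => ε
  | bbabaab => bbbaab => bbbab => bbbb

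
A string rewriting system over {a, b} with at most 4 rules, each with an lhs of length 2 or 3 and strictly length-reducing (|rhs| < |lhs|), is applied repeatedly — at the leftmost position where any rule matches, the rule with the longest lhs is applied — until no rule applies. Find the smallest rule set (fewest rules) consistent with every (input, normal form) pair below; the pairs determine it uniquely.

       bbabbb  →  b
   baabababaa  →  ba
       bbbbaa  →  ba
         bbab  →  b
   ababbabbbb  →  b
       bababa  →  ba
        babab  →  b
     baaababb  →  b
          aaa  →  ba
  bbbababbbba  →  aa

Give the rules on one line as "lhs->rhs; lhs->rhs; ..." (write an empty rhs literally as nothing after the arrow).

  | bbabbb => aabbb => abbb => bbb => ab => b
  | baabababaa => babababaa => bbababaa => aababaa => ababaa => babaa => bbaa => aaa => ba
  | bbbbaa => abbaa => bbaa => aaa => ba
  | bbab => aab => ab => b

aaa->ba; ab->b; bb->a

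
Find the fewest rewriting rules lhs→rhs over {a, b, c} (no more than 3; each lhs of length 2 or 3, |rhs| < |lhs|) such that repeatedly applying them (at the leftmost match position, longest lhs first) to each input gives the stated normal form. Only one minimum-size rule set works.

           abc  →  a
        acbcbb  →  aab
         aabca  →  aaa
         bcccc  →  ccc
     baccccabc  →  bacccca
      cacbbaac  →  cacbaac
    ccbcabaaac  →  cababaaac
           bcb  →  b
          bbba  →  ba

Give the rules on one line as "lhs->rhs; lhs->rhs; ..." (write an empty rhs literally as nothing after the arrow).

bb->b; bc->; cbc->ab

  | abc => a
  | acbcbb => aabbb => aabb => aab
  | aabca => aaa
  | bcccc => ccc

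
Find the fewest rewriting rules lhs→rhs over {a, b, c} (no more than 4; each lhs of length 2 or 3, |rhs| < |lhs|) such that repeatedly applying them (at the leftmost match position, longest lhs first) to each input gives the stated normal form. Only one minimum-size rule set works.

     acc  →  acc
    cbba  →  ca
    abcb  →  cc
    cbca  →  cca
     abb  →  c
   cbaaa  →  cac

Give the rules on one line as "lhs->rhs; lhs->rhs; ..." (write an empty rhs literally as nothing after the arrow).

  | acc
  | cbba => cba => ca
  | abcb => ccb => cc
  | cbca => cca

aaa->ac; ab->c; cb->c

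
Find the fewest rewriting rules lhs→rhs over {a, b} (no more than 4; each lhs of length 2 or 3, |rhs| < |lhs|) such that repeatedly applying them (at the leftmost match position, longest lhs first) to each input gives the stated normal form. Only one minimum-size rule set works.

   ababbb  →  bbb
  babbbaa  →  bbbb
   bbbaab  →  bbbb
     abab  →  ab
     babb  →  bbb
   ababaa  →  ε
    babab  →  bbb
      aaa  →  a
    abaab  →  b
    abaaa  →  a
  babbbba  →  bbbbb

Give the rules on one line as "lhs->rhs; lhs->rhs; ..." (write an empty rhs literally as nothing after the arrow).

aa->; aba->a; abb->bb; ba->b

  | ababbb => abbb => bbb
  | babbbaa => bbbbaa => bbbba => bbbb
  | bbbaab => bbbab => bbbb
  | abab => ab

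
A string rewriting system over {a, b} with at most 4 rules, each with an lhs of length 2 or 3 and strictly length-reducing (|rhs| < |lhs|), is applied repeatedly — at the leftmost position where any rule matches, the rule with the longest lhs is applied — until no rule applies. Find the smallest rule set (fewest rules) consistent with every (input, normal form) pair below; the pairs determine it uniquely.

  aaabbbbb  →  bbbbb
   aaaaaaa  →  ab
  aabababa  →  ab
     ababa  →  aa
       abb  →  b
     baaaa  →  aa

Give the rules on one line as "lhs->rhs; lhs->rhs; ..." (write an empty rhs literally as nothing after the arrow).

  | aaabbbbb => abbbbbb => bbbbb
  | aaaaaaa => abaaaa => aaaaa => abaa => aaa => ab
  | aabababa => aababa => aaba => aaa => ab
  | ababa => aba => aa

aaa->ab; abb->b; ba->a; bab->b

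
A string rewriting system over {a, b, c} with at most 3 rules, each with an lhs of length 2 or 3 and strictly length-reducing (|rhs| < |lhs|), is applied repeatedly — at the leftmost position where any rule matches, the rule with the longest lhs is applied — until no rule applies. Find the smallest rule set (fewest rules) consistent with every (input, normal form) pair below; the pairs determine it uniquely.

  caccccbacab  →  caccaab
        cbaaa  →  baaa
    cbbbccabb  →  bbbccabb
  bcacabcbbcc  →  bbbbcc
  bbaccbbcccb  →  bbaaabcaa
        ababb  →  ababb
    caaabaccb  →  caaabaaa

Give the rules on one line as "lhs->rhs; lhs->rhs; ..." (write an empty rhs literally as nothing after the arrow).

aca->; cb->b; ccb->aa

  | caccccbacab => caccaaacab => caccaab
  | cbaaa => baaa
  | cbbbccabb => bbbccabb
  | bcacabcbbcc => bcbcbbcc => bbcbbcc => bbbbcc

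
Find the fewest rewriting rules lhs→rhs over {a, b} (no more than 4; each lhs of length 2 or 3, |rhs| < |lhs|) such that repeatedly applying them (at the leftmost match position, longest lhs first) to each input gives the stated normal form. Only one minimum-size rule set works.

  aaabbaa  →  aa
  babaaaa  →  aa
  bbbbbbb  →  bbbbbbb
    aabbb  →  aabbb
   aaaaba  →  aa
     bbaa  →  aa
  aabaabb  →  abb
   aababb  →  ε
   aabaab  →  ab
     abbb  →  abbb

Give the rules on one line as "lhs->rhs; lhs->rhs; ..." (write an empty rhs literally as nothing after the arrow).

aaa->; ba->a; bab->ba

  | aaabbaa => bbaa => baa => aa
  | babaaaa => baaaaa => aaaaa => aa
  | bbbbbbb
  | aabbb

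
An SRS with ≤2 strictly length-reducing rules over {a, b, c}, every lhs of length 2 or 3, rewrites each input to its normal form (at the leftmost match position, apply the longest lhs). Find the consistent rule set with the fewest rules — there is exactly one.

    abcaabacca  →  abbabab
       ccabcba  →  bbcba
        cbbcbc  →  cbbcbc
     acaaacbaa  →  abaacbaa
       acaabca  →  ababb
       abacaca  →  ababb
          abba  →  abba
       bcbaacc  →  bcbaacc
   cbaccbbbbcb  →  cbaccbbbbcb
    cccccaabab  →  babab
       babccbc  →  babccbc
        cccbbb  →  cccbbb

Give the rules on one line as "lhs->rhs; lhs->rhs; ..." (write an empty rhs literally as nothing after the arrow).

  | abcaabacca => abbabacca => abbabaca => abbabab
  | ccabcba => cabcba => bbcba
  | cbbcbc
  | acaaacbaa => abaacbaa

ca->b; cca->ca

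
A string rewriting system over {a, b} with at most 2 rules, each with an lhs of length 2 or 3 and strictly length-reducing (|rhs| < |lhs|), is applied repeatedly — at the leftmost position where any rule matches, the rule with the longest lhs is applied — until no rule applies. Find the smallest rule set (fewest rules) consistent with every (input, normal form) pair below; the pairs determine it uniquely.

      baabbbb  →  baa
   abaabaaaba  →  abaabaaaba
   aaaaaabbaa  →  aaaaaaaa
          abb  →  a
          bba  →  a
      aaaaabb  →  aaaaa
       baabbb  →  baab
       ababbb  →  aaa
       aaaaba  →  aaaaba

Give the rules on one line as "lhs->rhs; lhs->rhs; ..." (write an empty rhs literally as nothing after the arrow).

  | baabbbb => baabb => baa
  | abaabaaaba
  | aaaaaabbaa => aaaaaaaa
  | abb => a

bab->aa; bb->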